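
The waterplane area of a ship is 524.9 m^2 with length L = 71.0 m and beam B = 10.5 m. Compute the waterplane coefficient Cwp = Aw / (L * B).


Formula: Cwp = Aw / (L * B)
Step 1 — L * B = 71.0 * 10.5 = 745.5 m^2
Step 2 — Cwp = 524.9 / 745.5 ≈ 0.70409 (5 s.f.)

0.70409


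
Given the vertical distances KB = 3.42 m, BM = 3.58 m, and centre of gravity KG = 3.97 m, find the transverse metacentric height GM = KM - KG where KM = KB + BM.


Formula: GM = KB + BM - KG
Step 1 — KM = KB + BM = 3.42 + 3.58 = 7.0 m
Step 2 — GM = KM - KG = 7.0 - 3.97 = 3.03 m

3.03 m


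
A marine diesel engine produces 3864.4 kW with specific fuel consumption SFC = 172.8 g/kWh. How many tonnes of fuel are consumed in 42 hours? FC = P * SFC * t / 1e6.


Formula: FC (tonnes) = P * SFC * t / 1,000,000
Step 1 — P * SFC * t = 3864.4 * 172.8 * 42 = 28046269.44 g
Step 2 — FC (tonnes) = 28046269.44 / 1,000,000 ≈ 28.046 tonnes (5 s.f.)

28.046 tonnes


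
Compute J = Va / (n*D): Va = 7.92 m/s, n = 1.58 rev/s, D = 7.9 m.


Formula: J = Va / (n * D)
Step 1 — n * D = 1.58 * 7.9 = 12.482
Step 2 — J = 7.92 / 12.482 ≈ 0.63451 (5 s.f.)

0.63451


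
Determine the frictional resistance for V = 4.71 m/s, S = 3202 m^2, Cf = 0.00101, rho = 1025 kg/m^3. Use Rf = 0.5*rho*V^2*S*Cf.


Formula: Rf = 0.5 * rho * V^2 * S * Cf
Step 1 — V^2 = 4.71^2 = 22.1841
Step 2 — 0.5 * rho * V^2 = 0.5 * 1025 * 22.1841 = 11369.35125
Step 3 — Rf = 11369.35125 * 3202 * 0.00101 ≈ 36769 N (5 s.f.)

36769 N


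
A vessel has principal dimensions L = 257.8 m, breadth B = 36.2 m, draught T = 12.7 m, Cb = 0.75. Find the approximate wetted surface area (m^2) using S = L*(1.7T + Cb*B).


Formula: S = 1.7*L*T + V/T with V = Cb*L*B*T, i.e. S = L * (1.7*T + Cb*B)
Step 1 — 1.7*T = 1.7 * 12.7 = 21.59 m
Step 2 — Cb*B = 0.75 * 36.2 = 27.15 m
Step 3 — 1.7*T + Cb*B = 21.59 + 27.15 = 48.74 m
Step 4 — S = 257.8 * 48.74 ≈ 12565 m^2 (5 s.f.)

12565 m^2


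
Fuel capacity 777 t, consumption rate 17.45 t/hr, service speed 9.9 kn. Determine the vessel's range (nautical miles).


Formula: endurance = fuel / rate; range = endurance * speed
Step 1 — endurance = 777 / 17.45 = 44.5272 hours
Step 2 — range = 44.5272 * 9.9 ≈ 440.82 nautical miles (5 s.f.)

440.82 NM


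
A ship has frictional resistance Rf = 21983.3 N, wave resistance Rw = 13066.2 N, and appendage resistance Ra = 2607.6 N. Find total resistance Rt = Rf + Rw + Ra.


Formula: Rt = Rf + Rw + Ra
Substituting: Rt = 21983.3 + 13066.2 + 2607.6
Result: Rt = 37657.1 N

37657.1 N


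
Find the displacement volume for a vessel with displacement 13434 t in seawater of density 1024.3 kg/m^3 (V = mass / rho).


Formula: V = mass / rho
Step 1 — convert tonnes to kg: 13434 t * 1000 = 13434000 kg
Step 2 — V = 13434000 / 1024.3 ≈ 13115 m^3 (5 s.f.)

13115 m^3


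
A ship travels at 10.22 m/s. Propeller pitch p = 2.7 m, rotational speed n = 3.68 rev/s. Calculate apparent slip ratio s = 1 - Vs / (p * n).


Formula: s = 1 - Vs / (p * n)
Step 1 — p * n = 2.7 * 3.68 = 9.936
Step 2 — Vs / (p*n) = 10.22 / 9.936 = 1.028583 (6 d.p.)
Step 3 — s = 1 - 1.028583 = -0.028583

-0.028583


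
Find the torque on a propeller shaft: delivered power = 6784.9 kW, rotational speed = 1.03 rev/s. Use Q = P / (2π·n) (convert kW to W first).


Formula: Q = P_W / (2 * pi * n)
Step 1 — P_W = 6784.9 kW * 1000 = 6784900.0 W
Step 2 — 2 * pi * n = 2 * pi * 1.03 = 6.471681
Step 3 — Q = 6784900.0 / 6.471681 ≈ 1048400 N·m (5 s.f.)

1048400 N·m


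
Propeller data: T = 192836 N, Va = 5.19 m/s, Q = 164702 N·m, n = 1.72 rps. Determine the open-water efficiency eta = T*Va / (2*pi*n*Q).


Formula: eta = T * Va / (2 * pi * n * Q)
Step 1 — numerator = T * Va = 192836 * 5.19 = 1000818.84
Step 2 — 2 * pi * n = 2 * pi * 1.72 = 10.807079
Step 3 — denominator = 10.807079 * 164702 = 1779947.53
Step 4 — eta = 1000818.84 / 1779947.53 ≈ 0.56227 (5 s.f.)

0.56227


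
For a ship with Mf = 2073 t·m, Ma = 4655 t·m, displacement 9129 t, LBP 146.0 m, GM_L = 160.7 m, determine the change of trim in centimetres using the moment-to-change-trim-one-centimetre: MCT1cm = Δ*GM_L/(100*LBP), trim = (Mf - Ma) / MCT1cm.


Formula: net trimming moment = Mf - Ma; MCT1cm = Δ*GM_L/(100*LBP); trim = net moment / MCT1cm
Step 1 — net trimming moment = 2073 - 4655 = -2582 t·m
Step 2 — MCT1cm = 9129 * 160.7 / (100 * 146.0) = 100.4815 t·m/cm
Step 3 — trim = -2582 / 100.4815 ≈ -25.696 cm (5 s.f.)

-25.696 cm


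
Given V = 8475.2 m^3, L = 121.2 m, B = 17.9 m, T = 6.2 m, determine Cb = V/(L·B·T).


Formula: Cb = V / (L * B * T)
Step 1 — L * B * T = 121.2 * 17.9 * 6.2 = 13450.776 m^3
Step 2 — Cb = 8475.2 / 13450.776 ≈ 0.63009 (5 s.f.)

0.63009


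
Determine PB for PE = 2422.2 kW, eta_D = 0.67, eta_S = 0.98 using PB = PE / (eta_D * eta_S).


Formula: PB = PE / (eta_D * eta_S)
Step 1 — combined efficiency = eta_D * eta_S = 0.67 * 0.98 = 0.6566
Step 2 — PB = 2422.2 / 0.6566 ≈ 3689.0 kW (5 s.f.)

3689.0 kW


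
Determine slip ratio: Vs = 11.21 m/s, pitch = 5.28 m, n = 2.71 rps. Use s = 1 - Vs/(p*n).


Formula: s = 1 - Vs / (p * n)
Step 1 — p * n = 5.28 * 2.71 = 14.3088
Step 2 — Vs / (p*n) = 11.21 / 14.3088 = 0.783434 (6 d.p.)
Step 3 — s = 1 - 0.783434 = 0.216566

0.216566


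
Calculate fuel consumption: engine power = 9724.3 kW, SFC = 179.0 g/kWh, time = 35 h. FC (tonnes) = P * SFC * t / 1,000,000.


Formula: FC (tonnes) = P * SFC * t / 1,000,000
Step 1 — P * SFC * t = 9724.3 * 179.0 * 35 = 60922739.5 g
Step 2 — FC (tonnes) = 60922739.5 / 1,000,000 ≈ 60.923 tonnes (5 s.f.)

60.923 tonnes


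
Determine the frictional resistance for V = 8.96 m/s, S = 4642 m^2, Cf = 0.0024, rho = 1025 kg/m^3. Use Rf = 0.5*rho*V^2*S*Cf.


Formula: Rf = 0.5 * rho * V^2 * S * Cf
Step 1 — V^2 = 8.96^2 = 80.2816
Step 2 — 0.5 * rho * V^2 = 0.5 * 1025 * 80.2816 = 41144.32
Step 3 — Rf = 41144.32 * 4642 * 0.0024 ≈ 458380 N (5 s.f.)

458380 N


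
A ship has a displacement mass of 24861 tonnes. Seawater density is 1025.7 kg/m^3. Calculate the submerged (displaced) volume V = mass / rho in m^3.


Formula: V = mass / rho
Step 1 — convert tonnes to kg: 24861 t * 1000 = 24861000 kg
Step 2 — V = 24861000 / 1025.7 ≈ 24238 m^3 (5 s.f.)

24238 m^3


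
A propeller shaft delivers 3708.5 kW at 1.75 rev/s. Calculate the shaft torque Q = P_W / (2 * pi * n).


Formula: Q = P_W / (2 * pi * n)
Step 1 — P_W = 3708.5 kW * 1000 = 3708500.0 W
Step 2 — 2 * pi * n = 2 * pi * 1.75 = 10.995574
Step 3 — Q = 3708500.0 / 10.995574 ≈ 337270 N·m (5 s.f.)

337270 N·m


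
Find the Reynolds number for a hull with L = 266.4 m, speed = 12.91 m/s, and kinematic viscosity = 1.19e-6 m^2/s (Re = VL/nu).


Formula: Re = V * L / nu
Step 1 — V * L = 12.91 * 266.4 = 3439.224 m^2/s
Step 2 — Re = 3439.224 / 1.19e-6 = 2.89e+09

2.89e+09


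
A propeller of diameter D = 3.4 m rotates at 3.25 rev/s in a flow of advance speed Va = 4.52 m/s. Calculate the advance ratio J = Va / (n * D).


Formula: J = Va / (n * D)
Step 1 — n * D = 3.25 * 3.4 = 11.05
Step 2 — J = 4.52 / 11.05 ≈ 0.40905 (5 s.f.)

0.40905


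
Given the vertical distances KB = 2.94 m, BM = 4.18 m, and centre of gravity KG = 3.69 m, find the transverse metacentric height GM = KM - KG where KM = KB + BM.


Formula: GM = KB + BM - KG
Step 1 — KM = KB + BM = 2.94 + 4.18 = 7.12 m
Step 2 — GM = KM - KG = 7.12 - 3.69 = 3.43 m

3.43 m


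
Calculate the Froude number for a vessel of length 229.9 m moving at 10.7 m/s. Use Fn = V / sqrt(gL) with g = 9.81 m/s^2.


Formula: Fn = V / sqrt(g * L)
Step 1 — g * L = 9.81 * 229.9 = 2255.319
Step 2 — sqrt(g * L) = sqrt(2255.319) = 47.490199
Step 3 — Fn = 10.7 / 47.490199 ≈ 0.22531 (5 s.f.)

0.22531


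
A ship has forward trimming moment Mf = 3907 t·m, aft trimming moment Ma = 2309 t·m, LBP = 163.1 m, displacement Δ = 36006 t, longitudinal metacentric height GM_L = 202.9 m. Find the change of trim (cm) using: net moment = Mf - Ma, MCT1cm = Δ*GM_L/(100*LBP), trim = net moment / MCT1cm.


Formula: net trimming moment = Mf - Ma; MCT1cm = Δ*GM_L/(100*LBP); trim = net moment / MCT1cm
Step 1 — net trimming moment = 3907 - 2309 = 1598 t·m
Step 2 — MCT1cm = 36006 * 202.9 / (100 * 163.1) = 447.9226 t·m/cm
Step 3 — trim = 1598 / 447.9226 ≈ 3.5676 cm (5 s.f.)

3.5676 cm


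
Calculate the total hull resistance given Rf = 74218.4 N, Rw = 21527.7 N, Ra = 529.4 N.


Formula: Rt = Rf + Rw + Ra
Substituting: Rt = 74218.4 + 21527.7 + 529.4
Result: Rt = 96275.5 N

96275.5 N


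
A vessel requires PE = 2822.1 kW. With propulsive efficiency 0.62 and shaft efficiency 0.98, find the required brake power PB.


Formula: PB = PE / (eta_D * eta_S)
Step 1 — combined efficiency = eta_D * eta_S = 0.62 * 0.98 = 0.6076
Step 2 — PB = 2822.1 / 0.6076 ≈ 4644.7 kW (5 s.f.)

4644.7 kW


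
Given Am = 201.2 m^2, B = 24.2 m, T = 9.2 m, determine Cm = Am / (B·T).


Formula: Cm = Am / (B * T)
Step 1 — B * T = 24.2 * 9.2 = 222.64 m^2
Step 2 — Cm = 201.2 / 222.64 ≈ 0.90370 (5 s.f.)

0.90370


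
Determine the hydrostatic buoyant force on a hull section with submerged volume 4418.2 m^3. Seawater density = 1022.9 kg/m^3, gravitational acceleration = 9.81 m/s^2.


Formula: Fb = rho * g * V
Substituting: Fb = 1022.9 * 9.81 * 4418.2
Intermediate: 1022.9 * 9.81 = 10034.649
Result: Fb = 10034.649 * 4418.2 ≈ 44335000 N (5 s.f.)

44335000 N


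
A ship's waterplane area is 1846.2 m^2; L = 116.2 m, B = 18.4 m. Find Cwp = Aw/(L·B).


Formula: Cwp = Aw / (L * B)
Step 1 — L * B = 116.2 * 18.4 = 2138.08 m^2
Step 2 — Cwp = 1846.2 / 2138.08 ≈ 0.86348 (5 s.f.)

0.86348


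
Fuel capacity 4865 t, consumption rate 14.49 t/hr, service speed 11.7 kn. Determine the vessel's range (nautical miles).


Formula: endurance = fuel / rate; range = endurance * speed
Step 1 — endurance = 4865 / 14.49 = 335.7488 hours
Step 2 — range = 335.7488 * 11.7 ≈ 3928.3 nautical miles (5 s.f.)

3928.3 NM


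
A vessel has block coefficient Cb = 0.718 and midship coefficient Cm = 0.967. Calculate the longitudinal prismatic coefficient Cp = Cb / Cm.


Formula: Cp = Cb / Cm
Substituting: Cp = 0.718 / 0.967
Result: Cp ≈ 0.74250 (5 s.f.)

0.74250


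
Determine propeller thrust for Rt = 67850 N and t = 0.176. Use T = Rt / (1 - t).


Formula: T = Rt / (1 - t)
Step 1 — (1 - t) = 1 - 0.176 = 0.824
Step 2 — T = 67850 / 0.824 ≈ 82342 N (5 s.f.)

82342 N


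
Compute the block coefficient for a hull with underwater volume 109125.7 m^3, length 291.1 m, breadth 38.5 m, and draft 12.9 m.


Formula: Cb = V / (L * B * T)
Step 1 — L * B * T = 291.1 * 38.5 * 12.9 = 144574.815 m^3
Step 2 — Cb = 109125.7 / 144574.815 ≈ 0.75480 (5 s.f.)

0.75480


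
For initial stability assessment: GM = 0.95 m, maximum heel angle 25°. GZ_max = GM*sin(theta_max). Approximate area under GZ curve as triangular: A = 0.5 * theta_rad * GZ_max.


Formula: GZ_max = GM * sin(theta); Area = 0.5 * theta_rad * GZ_max
Step 1 — GZ_max = 0.95 * sin(25°) = 0.95 * 0.422618 = 0.401487 m
Step 2 — theta_rad = 25 * pi/180 = 0.436332 rad
Step 3 — Area = 0.5 * 0.436332 * 0.401487 ≈ 0.087591 m·rad (5 s.f.)

0.087591 m·rad


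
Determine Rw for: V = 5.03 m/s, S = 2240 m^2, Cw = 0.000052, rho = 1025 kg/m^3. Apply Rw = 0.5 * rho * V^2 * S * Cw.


Formula: Rw = 0.5 * rho * V^2 * S * Cw
Step 1 — V^2 = 5.03^2 = 25.3009
Step 2 — 0.5 * rho * V^2 = 0.5 * 1025 * 25.3009 = 12966.71125
Step 3 — Rw = 12966.71125 * 2240 * 0.000052 ≈ 1510.4 N (5 s.f.)

1510.4 N


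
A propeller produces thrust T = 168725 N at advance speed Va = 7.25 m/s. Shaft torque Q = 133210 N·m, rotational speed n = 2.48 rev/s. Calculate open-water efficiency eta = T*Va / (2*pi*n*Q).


Formula: eta = T * Va / (2 * pi * n * Q)
Step 1 — numerator = T * Va = 168725 * 7.25 = 1223256.25
Step 2 — 2 * pi * n = 2 * pi * 2.48 = 15.5823
Step 3 — denominator = 15.5823 * 133210 = 2075718.18
Step 4 — eta = 1223256.25 / 2075718.18 ≈ 0.58932 (5 s.f.)

0.58932


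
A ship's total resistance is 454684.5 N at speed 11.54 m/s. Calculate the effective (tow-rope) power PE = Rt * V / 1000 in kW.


Formula: PE = Rt * V / 1000 (kW)
Step 1 — PE (W) = 454684.5 * 11.54 = 5247059.13 W
Step 2 — PE (kW) = 5247059.13 / 1000 ≈ 5247.1 kW (5 s.f.)

5247.1 kW


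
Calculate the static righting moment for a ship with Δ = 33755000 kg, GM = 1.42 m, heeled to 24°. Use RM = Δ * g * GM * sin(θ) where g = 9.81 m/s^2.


Formula: GZ = GM * sin(theta); RM = disp * g * GZ
Step 1 — GZ = 1.42 * sin(24°) = 1.42 * 0.406737 = 0.577567 m
Step 2 — RM = 33755000 * 9.81 * 0.577567 ≈ 191250000 N·m (5 s.f.)

191250000 N·m


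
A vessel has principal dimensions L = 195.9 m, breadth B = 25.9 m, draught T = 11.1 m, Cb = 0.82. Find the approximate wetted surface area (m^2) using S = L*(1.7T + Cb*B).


Formula: S = 1.7*L*T + V/T with V = Cb*L*B*T, i.e. S = L * (1.7*T + Cb*B)
Step 1 — 1.7*T = 1.7 * 11.1 = 18.87 m
Step 2 — Cb*B = 0.82 * 25.9 = 21.238 m
Step 3 — 1.7*T + Cb*B = 18.87 + 21.238 = 40.108 m
Step 4 — S = 195.9 * 40.108 ≈ 7857.2 m^2 (5 s.f.)

7857.2 m^2


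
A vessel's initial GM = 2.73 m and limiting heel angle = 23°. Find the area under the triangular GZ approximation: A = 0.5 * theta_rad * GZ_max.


Formula: GZ_max = GM * sin(theta); Area = 0.5 * theta_rad * GZ_max
Step 1 — GZ_max = 2.73 * sin(23°) = 2.73 * 0.390731 = 1.066696 m
Step 2 — theta_rad = 23 * pi/180 = 0.401426 rad
Step 3 — Area = 0.5 * 0.401426 * 1.066696 ≈ 0.21410 m·rad (5 s.f.)

0.21410 m·rad


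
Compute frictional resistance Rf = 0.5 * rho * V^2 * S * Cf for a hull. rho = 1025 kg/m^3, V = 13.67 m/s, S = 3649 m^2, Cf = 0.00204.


Formula: Rf = 0.5 * rho * V^2 * S * Cf
Step 1 — V^2 = 13.67^2 = 186.8689
Step 2 — 0.5 * rho * V^2 = 0.5 * 1025 * 186.8689 = 95770.31125
Step 3 — Rf = 95770.31125 * 3649 * 0.00204 ≈ 712910 N (5 s.f.)

712910 N


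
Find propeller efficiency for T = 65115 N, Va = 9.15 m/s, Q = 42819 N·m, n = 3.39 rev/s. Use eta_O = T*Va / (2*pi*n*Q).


Formula: eta = T * Va / (2 * pi * n * Q)
Step 1 — numerator = T * Va = 65115 * 9.15 = 595802.25
Step 2 — 2 * pi * n = 2 * pi * 3.39 = 21.299998
Step 3 — denominator = 21.299998 * 42819 = 912044.61
Step 4 — eta = 595802.25 / 912044.61 ≈ 0.65326 (5 s.f.)

0.65326


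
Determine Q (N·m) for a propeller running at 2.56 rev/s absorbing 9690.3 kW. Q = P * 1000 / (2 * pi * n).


Formula: Q = P_W / (2 * pi * n)
Step 1 — P_W = 9690.3 kW * 1000 = 9690300.0 W
Step 2 — 2 * pi * n = 2 * pi * 2.56 = 16.084954
Step 3 — Q = 9690300.0 / 16.084954 ≈ 602440 N·m (5 s.f.)

602440 N·m


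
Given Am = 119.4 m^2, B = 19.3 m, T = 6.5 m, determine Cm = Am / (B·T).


Formula: Cm = Am / (B * T)
Step 1 — B * T = 19.3 * 6.5 = 125.45 m^2
Step 2 — Cm = 119.4 / 125.45 ≈ 0.95177 (5 s.f.)

0.95177


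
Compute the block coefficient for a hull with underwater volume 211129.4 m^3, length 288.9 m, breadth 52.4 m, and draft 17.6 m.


Formula: Cb = V / (L * B * T)
Step 1 — L * B * T = 288.9 * 52.4 * 17.6 = 266435.136 m^3
Step 2 — Cb = 211129.4 / 266435.136 ≈ 0.79242 (5 s.f.)

0.79242


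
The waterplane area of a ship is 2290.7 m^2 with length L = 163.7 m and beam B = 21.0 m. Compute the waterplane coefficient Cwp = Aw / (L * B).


Formula: Cwp = Aw / (L * B)
Step 1 — L * B = 163.7 * 21.0 = 3437.7 m^2
Step 2 — Cwp = 2290.7 / 3437.7 ≈ 0.66635 (5 s.f.)

0.66635


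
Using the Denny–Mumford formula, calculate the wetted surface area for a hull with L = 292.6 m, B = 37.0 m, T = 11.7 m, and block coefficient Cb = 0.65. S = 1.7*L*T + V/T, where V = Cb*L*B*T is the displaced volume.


Formula: S = 1.7*L*T + V/T with V = Cb*L*B*T, i.e. S = L * (1.7*T + Cb*B)
Step 1 — 1.7*T = 1.7 * 11.7 = 19.89 m
Step 2 — Cb*B = 0.65 * 37.0 = 24.05 m
Step 3 — 1.7*T + Cb*B = 19.89 + 24.05 = 43.94 m
Step 4 — S = 292.6 * 43.94 ≈ 12857 m^2 (5 s.f.)

12857 m^2


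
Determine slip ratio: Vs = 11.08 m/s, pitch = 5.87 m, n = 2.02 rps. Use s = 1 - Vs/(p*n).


Formula: s = 1 - Vs / (p * n)
Step 1 — p * n = 5.87 * 2.02 = 11.8574
Step 2 — Vs / (p*n) = 11.08 / 11.8574 = 0.934438 (6 d.p.)
Step 3 — s = 1 - 0.934438 = 0.065562

0.065562


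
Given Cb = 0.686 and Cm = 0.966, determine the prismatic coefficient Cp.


Formula: Cp = Cb / Cm
Substituting: Cp = 0.686 / 0.966
Result: Cp ≈ 0.71014 (5 s.f.)

0.71014


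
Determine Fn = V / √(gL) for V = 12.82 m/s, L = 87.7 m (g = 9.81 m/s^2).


Formula: Fn = V / sqrt(g * L)
Step 1 — g * L = 9.81 * 87.7 = 860.337
Step 2 — sqrt(g * L) = sqrt(860.337) = 29.331502
Step 3 — Fn = 12.82 / 29.331502 ≈ 0.43707 (5 s.f.)

0.43707


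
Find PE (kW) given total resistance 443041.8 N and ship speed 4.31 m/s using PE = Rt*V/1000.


Formula: PE = Rt * V / 1000 (kW)
Step 1 — PE (W) = 443041.8 * 4.31 = 1909510.158 W
Step 2 — PE (kW) = 1909510.158 / 1000 ≈ 1909.5 kW (5 s.f.)

1909.5 kW


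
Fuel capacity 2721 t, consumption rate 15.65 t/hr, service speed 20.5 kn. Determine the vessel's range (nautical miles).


Formula: endurance = fuel / rate; range = endurance * speed
Step 1 — endurance = 2721 / 15.65 = 173.8658 hours
Step 2 — range = 173.8658 * 20.5 ≈ 3564.2 nautical miles (5 s.f.)

3564.2 NM


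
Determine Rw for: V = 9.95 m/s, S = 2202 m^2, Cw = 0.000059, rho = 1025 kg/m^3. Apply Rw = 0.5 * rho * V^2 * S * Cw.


Formula: Rw = 0.5 * rho * V^2 * S * Cw
Step 1 — V^2 = 9.95^2 = 99.0025
Step 2 — 0.5 * rho * V^2 = 0.5 * 1025 * 99.0025 = 50738.78125
Step 3 — Rw = 50738.78125 * 2202 * 0.000059 ≈ 6591.9 N (5 s.f.)

6591.9 N


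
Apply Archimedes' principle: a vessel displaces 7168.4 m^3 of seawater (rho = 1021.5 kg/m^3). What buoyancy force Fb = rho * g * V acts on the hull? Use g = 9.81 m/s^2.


Formula: Fb = rho * g * V
Substituting: Fb = 1021.5 * 9.81 * 7168.4
Intermediate: 1021.5 * 9.81 = 10020.915
Result: Fb = 10020.915 * 7168.4 ≈ 71834000 N (5 s.f.)

71834000 N


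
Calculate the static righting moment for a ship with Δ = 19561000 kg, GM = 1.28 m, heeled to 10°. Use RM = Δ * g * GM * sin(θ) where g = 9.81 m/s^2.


Formula: GZ = GM * sin(theta); RM = disp * g * GZ
Step 1 — GZ = 1.28 * sin(10°) = 1.28 * 0.173648 = 0.222269 m
Step 2 — RM = 19561000 * 9.81 * 0.222269 ≈ 42652000 N·m (5 s.f.)

42652000 N·m


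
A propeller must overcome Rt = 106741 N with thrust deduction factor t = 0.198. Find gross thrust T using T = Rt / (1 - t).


Formula: T = Rt / (1 - t)
Step 1 — (1 - t) = 1 - 0.198 = 0.802
Step 2 — T = 106741 / 0.802 ≈ 133090 N (5 s.f.)

133090 N


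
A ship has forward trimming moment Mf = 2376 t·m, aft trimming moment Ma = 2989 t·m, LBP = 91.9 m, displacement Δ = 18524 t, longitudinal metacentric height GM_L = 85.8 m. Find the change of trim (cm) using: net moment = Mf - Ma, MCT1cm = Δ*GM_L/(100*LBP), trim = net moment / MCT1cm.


Formula: net trimming moment = Mf - Ma; MCT1cm = Δ*GM_L/(100*LBP); trim = net moment / MCT1cm
Step 1 — net trimming moment = 2376 - 2989 = -613 t·m
Step 2 — MCT1cm = 18524 * 85.8 / (100 * 91.9) = 172.9444 t·m/cm
Step 3 — trim = -613 / 172.9444 ≈ -3.5445 cm (5 s.f.)

-3.5445 cm


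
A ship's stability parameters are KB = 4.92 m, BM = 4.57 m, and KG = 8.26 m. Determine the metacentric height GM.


Formula: GM = KB + BM - KG
Step 1 — KM = KB + BM = 4.92 + 4.57 = 9.49 m
Step 2 — GM = KM - KG = 9.49 - 8.26 = 1.23 m

1.23 m


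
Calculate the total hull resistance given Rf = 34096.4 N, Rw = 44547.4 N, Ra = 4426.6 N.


Formula: Rt = Rf + Rw + Ra
Substituting: Rt = 34096.4 + 44547.4 + 4426.6
Result: Rt = 83070.4 N

83070.4 N


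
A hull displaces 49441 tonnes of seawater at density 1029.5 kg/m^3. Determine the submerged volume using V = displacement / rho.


Formula: V = mass / rho
Step 1 — convert tonnes to kg: 49441 t * 1000 = 49441000 kg
Step 2 — V = 49441000 / 1029.5 ≈ 48024 m^3 (5 s.f.)

48024 m^3


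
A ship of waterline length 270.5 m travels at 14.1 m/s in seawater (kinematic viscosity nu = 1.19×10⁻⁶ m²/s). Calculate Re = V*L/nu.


Formula: Re = V * L / nu
Step 1 — V * L = 14.1 * 270.5 = 3814.05 m^2/s
Step 2 — Re = 3814.05 / 1.19e-6 = 3.21e+09

3.21e+09


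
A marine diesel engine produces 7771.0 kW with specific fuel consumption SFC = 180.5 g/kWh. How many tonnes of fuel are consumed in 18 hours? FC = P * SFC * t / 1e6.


Formula: FC (tonnes) = P * SFC * t / 1,000,000
Step 1 — P * SFC * t = 7771.0 * 180.5 * 18 = 25247979.0 g
Step 2 — FC (tonnes) = 25247979.0 / 1,000,000 ≈ 25.248 tonnes (5 s.f.)

25.248 tonnes


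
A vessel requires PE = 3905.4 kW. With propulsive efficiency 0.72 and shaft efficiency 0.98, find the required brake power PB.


Formula: PB = PE / (eta_D * eta_S)
Step 1 — combined efficiency = eta_D * eta_S = 0.72 * 0.98 = 0.7056
Step 2 — PB = 3905.4 / 0.7056 ≈ 5534.9 kW (5 s.f.)

5534.9 kW


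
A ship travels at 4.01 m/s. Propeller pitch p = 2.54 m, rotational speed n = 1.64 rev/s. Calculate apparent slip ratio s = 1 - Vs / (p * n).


Formula: s = 1 - Vs / (p * n)
Step 1 — p * n = 2.54 * 1.64 = 4.1656
Step 2 — Vs / (p*n) = 4.01 / 4.1656 = 0.962646 (6 d.p.)
Step 3 — s = 1 - 0.962646 = 0.037354

0.037354


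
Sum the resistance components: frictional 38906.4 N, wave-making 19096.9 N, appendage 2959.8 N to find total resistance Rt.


Formula: Rt = Rf + Rw + Ra
Substituting: Rt = 38906.4 + 19096.9 + 2959.8
Result: Rt = 60963.1 N

60963.1 N


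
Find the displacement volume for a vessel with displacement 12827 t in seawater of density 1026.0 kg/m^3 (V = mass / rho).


Formula: V = mass / rho
Step 1 — convert tonnes to kg: 12827 t * 1000 = 12827000 kg
Step 2 — V = 12827000 / 1026.0 ≈ 12502 m^3 (5 s.f.)

12502 m^3


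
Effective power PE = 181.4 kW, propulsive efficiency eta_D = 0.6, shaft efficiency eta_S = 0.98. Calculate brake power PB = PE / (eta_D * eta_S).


Formula: PB = PE / (eta_D * eta_S)
Step 1 — combined efficiency = eta_D * eta_S = 0.6 * 0.98 = 0.588
Step 2 — PB = 181.4 / 0.588 ≈ 308.50 kW (5 s.f.)

308.50 kW


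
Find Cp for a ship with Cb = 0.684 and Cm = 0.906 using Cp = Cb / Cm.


Formula: Cp = Cb / Cm
Substituting: Cp = 0.684 / 0.906
Result: Cp ≈ 0.75497 (5 s.f.)

0.75497


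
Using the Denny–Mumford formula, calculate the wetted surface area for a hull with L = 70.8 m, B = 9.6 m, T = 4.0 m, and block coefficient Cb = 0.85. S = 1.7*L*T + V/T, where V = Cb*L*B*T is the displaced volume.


Formula: S = 1.7*L*T + V/T with V = Cb*L*B*T, i.e. S = L * (1.7*T + Cb*B)
Step 1 — 1.7*T = 1.7 * 4.0 = 6.8 m
Step 2 — Cb*B = 0.85 * 9.6 = 8.16 m
Step 3 — 1.7*T + Cb*B = 6.8 + 8.16 = 14.96 m
Step 4 — S = 70.8 * 14.96 ≈ 1059.2 m^2 (5 s.f.)

1059.2 m^2


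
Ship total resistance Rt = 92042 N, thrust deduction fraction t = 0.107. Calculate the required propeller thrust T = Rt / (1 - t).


Formula: T = Rt / (1 - t)
Step 1 — (1 - t) = 1 - 0.107 = 0.893
Step 2 — T = 92042 / 0.893 ≈ 103070 N (5 s.f.)

103070 N


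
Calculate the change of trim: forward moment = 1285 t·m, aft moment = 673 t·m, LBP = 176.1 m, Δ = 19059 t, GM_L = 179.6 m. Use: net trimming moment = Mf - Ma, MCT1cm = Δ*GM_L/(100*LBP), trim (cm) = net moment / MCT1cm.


Formula: net trimming moment = Mf - Ma; MCT1cm = Δ*GM_L/(100*LBP); trim = net moment / MCT1cm
Step 1 — net trimming moment = 1285 - 673 = 612 t·m
Step 2 — MCT1cm = 19059 * 179.6 / (100 * 176.1) = 194.378 t·m/cm
Step 3 — trim = 612 / 194.378 ≈ 3.1485 cm (5 s.f.)

3.1485 cm


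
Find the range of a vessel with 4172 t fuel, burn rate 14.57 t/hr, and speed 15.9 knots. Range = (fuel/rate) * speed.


Formula: endurance = fuel / rate; range = endurance * speed
Step 1 — endurance = 4172 / 14.57 = 286.3418 hours
Step 2 — range = 286.3418 * 15.9 ≈ 4552.8 nautical miles (5 s.f.)

4552.8 NM


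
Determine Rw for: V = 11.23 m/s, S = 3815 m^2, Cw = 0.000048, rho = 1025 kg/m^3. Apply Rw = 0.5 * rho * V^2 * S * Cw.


Formula: Rw = 0.5 * rho * V^2 * S * Cw
Step 1 — V^2 = 11.23^2 = 126.1129
Step 2 — 0.5 * rho * V^2 = 0.5 * 1025 * 126.1129 = 64632.86125
Step 3 — Rw = 64632.86125 * 3815 * 0.000048 ≈ 11836 N (5 s.f.)

11836 N


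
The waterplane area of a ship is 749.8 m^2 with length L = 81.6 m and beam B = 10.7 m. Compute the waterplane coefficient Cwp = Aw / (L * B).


Formula: Cwp = Aw / (L * B)
Step 1 — L * B = 81.6 * 10.7 = 873.12 m^2
Step 2 — Cwp = 749.8 / 873.12 ≈ 0.85876 (5 s.f.)

0.85876


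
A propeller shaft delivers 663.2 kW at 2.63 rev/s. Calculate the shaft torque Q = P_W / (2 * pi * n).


Formula: Q = P_W / (2 * pi * n)
Step 1 — P_W = 663.2 kW * 1000 = 663200.0 W
Step 2 — 2 * pi * n = 2 * pi * 2.63 = 16.524777
Step 3 — Q = 663200.0 / 16.524777 ≈ 40134 N·m (5 s.f.)

40134 N·m


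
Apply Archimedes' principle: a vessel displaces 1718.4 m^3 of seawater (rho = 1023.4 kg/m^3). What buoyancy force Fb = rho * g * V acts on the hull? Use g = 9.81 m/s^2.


Formula: Fb = rho * g * V
Substituting: Fb = 1023.4 * 9.81 * 1718.4
Intermediate: 1023.4 * 9.81 = 10039.554
Result: Fb = 10039.554 * 1718.4 ≈ 17252000 N (5 s.f.)

17252000 N


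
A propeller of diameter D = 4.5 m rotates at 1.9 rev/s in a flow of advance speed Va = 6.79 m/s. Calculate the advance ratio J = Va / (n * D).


Formula: J = Va / (n * D)
Step 1 — n * D = 1.9 * 4.5 = 8.55
Step 2 — J = 6.79 / 8.55 ≈ 0.79415 (5 s.f.)

0.79415


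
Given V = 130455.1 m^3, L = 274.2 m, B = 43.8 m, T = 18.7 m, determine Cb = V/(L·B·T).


Formula: Cb = V / (L * B * T)
Step 1 — L * B * T = 274.2 * 43.8 * 18.7 = 224586.252 m^3
Step 2 — Cb = 130455.1 / 224586.252 ≈ 0.58087 (5 s.f.)

0.58087


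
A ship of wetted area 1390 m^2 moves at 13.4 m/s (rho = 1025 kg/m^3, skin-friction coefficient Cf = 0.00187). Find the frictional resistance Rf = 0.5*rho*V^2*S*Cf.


Formula: Rf = 0.5 * rho * V^2 * S * Cf
Step 1 — V^2 = 13.4^2 = 179.56
Step 2 — 0.5 * rho * V^2 = 0.5 * 1025 * 179.56 = 92024.5
Step 3 — Rf = 92024.5 * 1390 * 0.00187 ≈ 239200 N (5 s.f.)

239200 N


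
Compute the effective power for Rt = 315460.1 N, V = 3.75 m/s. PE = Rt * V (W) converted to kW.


Formula: PE = Rt * V / 1000 (kW)
Step 1 — PE (W) = 315460.1 * 3.75 = 1182975.375 W
Step 2 — PE (kW) = 1182975.375 / 1000 ≈ 1183.0 kW (5 s.f.)

1183.0 kW


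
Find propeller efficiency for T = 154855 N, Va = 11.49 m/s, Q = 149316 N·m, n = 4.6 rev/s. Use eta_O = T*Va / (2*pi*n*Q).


Formula: eta = T * Va / (2 * pi * n * Q)
Step 1 — numerator = T * Va = 154855 * 11.49 = 1779283.95
Step 2 — 2 * pi * n = 2 * pi * 4.6 = 28.902652
Step 3 — denominator = 28.902652 * 149316 = 4315628.39
Step 4 — eta = 1779283.95 / 4315628.39 ≈ 0.41229 (5 s.f.)

0.41229


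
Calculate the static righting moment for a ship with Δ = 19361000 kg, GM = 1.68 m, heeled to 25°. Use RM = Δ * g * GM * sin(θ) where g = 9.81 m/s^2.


Formula: GZ = GM * sin(theta); RM = disp * g * GZ
Step 1 — GZ = 1.68 * sin(25°) = 1.68 * 0.422618 = 0.709998 m
Step 2 — RM = 19361000 * 9.81 * 0.709998 ≈ 134850000 N·m (5 s.f.)

134850000 N·m


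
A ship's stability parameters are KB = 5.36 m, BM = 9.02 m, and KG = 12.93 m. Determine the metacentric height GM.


Formula: GM = KB + BM - KG
Step 1 — KM = KB + BM = 5.36 + 9.02 = 14.38 m
Step 2 — GM = KM - KG = 14.38 - 12.93 = 1.45 m

1.45 m


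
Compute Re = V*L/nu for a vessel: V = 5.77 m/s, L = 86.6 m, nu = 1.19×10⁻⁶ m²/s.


Formula: Re = V * L / nu
Step 1 — V * L = 5.77 * 86.6 = 499.682 m^2/s
Step 2 — Re = 499.682 / 1.19e-6 = 4.20e+08

4.20e+08


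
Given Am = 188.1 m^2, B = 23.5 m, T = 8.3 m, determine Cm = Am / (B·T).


Formula: Cm = Am / (B * T)
Step 1 — B * T = 23.5 * 8.3 = 195.05 m^2
Step 2 — Cm = 188.1 / 195.05 ≈ 0.96437 (5 s.f.)

0.96437


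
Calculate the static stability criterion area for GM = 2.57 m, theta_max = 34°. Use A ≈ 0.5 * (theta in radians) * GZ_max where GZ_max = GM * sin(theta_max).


Formula: GZ_max = GM * sin(theta); Area = 0.5 * theta_rad * GZ_max
Step 1 — GZ_max = 2.57 * sin(34°) = 2.57 * 0.559193 = 1.437126 m
Step 2 — theta_rad = 34 * pi/180 = 0.593412 rad
Step 3 — Area = 0.5 * 0.593412 * 1.437126 ≈ 0.42640 m·rad (5 s.f.)

0.42640 m·rad


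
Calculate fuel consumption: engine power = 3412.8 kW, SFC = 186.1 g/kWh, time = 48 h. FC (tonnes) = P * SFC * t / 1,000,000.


Formula: FC (tonnes) = P * SFC * t / 1,000,000
Step 1 — P * SFC * t = 3412.8 * 186.1 * 48 = 30485859.84 g
Step 2 — FC (tonnes) = 30485859.84 / 1,000,000 ≈ 30.486 tonnes (5 s.f.)

30.486 tonnes


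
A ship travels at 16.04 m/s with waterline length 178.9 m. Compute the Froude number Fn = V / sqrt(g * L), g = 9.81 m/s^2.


Formula: Fn = V / sqrt(g * L)
Step 1 — g * L = 9.81 * 178.9 = 1755.009
Step 2 — sqrt(g * L) = sqrt(1755.009) = 41.892828
Step 3 — Fn = 16.04 / 41.892828 ≈ 0.38288 (5 s.f.)

0.38288


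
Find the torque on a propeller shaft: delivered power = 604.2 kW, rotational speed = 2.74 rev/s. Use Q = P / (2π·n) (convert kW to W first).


Formula: Q = P_W / (2 * pi * n)
Step 1 — P_W = 604.2 kW * 1000 = 604200.0 W
Step 2 — 2 * pi * n = 2 * pi * 2.74 = 17.215928
Step 3 — Q = 604200.0 / 17.215928 ≈ 35095 N·m (5 s.f.)

35095 N·m


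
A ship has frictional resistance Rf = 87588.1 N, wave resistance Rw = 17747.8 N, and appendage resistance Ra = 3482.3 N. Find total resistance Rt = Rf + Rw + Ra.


Formula: Rt = Rf + Rw + Ra
Substituting: Rt = 87588.1 + 17747.8 + 3482.3
Result: Rt = 108818.2 N

108818.2 N


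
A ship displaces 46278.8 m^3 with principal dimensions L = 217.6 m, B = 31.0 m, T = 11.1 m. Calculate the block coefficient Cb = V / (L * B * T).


Formula: Cb = V / (L * B * T)
Step 1 — L * B * T = 217.6 * 31.0 * 11.1 = 74876.16 m^3
Step 2 — Cb = 46278.8 / 74876.16 ≈ 0.61807 (5 s.f.)

0.61807


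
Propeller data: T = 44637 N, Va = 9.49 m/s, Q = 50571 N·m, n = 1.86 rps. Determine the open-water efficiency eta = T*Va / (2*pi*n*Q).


Formula: eta = T * Va / (2 * pi * n * Q)
Step 1 — numerator = T * Va = 44637 * 9.49 = 423605.13
Step 2 — 2 * pi * n = 2 * pi * 1.86 = 11.686725
Step 3 — denominator = 11.686725 * 50571 = 591009.37
Step 4 — eta = 423605.13 / 591009.37 ≈ 0.71675 (5 s.f.)

0.71675


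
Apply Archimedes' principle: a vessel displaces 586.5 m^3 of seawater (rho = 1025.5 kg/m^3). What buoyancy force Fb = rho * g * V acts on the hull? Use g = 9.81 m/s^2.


Formula: Fb = rho * g * V
Substituting: Fb = 1025.5 * 9.81 * 586.5
Intermediate: 1025.5 * 9.81 = 10060.155
Result: Fb = 10060.155 * 586.5 ≈ 5900300 N (5 s.f.)

5900300 N


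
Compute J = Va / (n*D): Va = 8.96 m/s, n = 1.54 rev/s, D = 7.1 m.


Formula: J = Va / (n * D)
Step 1 — n * D = 1.54 * 7.1 = 10.934
Step 2 — J = 8.96 / 10.934 ≈ 0.81946 (5 s.f.)

0.81946


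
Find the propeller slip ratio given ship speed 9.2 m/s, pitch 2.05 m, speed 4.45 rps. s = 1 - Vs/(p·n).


Formula: s = 1 - Vs / (p * n)
Step 1 — p * n = 2.05 * 4.45 = 9.1225
Step 2 — Vs / (p*n) = 9.2 / 9.1225 = 1.008495 (6 d.p.)
Step 3 — s = 1 - 1.008495 = -0.008495

-0.008495


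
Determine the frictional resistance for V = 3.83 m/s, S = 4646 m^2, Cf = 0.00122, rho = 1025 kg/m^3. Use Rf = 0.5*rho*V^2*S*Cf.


Formula: Rf = 0.5 * rho * V^2 * S * Cf
Step 1 — V^2 = 3.83^2 = 14.6689
Step 2 — 0.5 * rho * V^2 = 0.5 * 1025 * 14.6689 = 7517.81125
Step 3 — Rf = 7517.81125 * 4646 * 0.00122 ≈ 42612 N (5 s.f.)

42612 N


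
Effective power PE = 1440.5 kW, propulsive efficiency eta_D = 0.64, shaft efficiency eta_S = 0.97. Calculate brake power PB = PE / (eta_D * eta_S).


Formula: PB = PE / (eta_D * eta_S)
Step 1 — combined efficiency = eta_D * eta_S = 0.64 * 0.97 = 0.6208
Step 2 — PB = 1440.5 / 0.6208 ≈ 2320.4 kW (5 s.f.)

2320.4 kW


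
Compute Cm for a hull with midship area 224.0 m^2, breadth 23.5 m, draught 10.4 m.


Formula: Cm = Am / (B * T)
Step 1 — B * T = 23.5 * 10.4 = 244.4 m^2
Step 2 — Cm = 224.0 / 244.4 ≈ 0.91653 (5 s.f.)

0.91653


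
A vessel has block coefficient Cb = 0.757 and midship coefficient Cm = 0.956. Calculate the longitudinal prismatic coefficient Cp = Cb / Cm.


Formula: Cp = Cb / Cm
Substituting: Cp = 0.757 / 0.956
Result: Cp ≈ 0.79184 (5 s.f.)

0.79184


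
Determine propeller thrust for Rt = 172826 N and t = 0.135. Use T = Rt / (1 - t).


Formula: T = Rt / (1 - t)
Step 1 — (1 - t) = 1 - 0.135 = 0.865
Step 2 — T = 172826 / 0.865 ≈ 199800 N (5 s.f.)

199800 N


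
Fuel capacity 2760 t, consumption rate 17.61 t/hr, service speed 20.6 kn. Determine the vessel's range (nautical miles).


Formula: endurance = fuel / rate; range = endurance * speed
Step 1 — endurance = 2760 / 17.61 = 156.7291 hours
Step 2 — range = 156.7291 * 20.6 ≈ 3228.6 nautical miles (5 s.f.)

3228.6 NM


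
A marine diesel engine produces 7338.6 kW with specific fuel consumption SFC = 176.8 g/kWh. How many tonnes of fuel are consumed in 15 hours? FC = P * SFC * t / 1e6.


Formula: FC (tonnes) = P * SFC * t / 1,000,000
Step 1 — P * SFC * t = 7338.6 * 176.8 * 15 = 19461967.2 g
Step 2 — FC (tonnes) = 19461967.2 / 1,000,000 ≈ 19.462 tonnes (5 s.f.)

19.462 tonnes


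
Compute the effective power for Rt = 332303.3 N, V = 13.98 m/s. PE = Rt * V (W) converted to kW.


Formula: PE = Rt * V / 1000 (kW)
Step 1 — PE (W) = 332303.3 * 13.98 = 4645600.134 W
Step 2 — PE (kW) = 4645600.134 / 1000 ≈ 4645.6 kW (5 s.f.)

4645.6 kW


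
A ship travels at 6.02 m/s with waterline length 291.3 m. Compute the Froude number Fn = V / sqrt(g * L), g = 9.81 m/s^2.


Formula: Fn = V / sqrt(g * L)
Step 1 — g * L = 9.81 * 291.3 = 2857.653
Step 2 — sqrt(g * L) = sqrt(2857.653) = 53.45702
Step 3 — Fn = 6.02 / 53.45702 ≈ 0.11261 (5 s.f.)

0.11261


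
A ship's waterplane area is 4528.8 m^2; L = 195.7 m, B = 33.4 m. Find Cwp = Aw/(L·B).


Formula: Cwp = Aw / (L * B)
Step 1 — L * B = 195.7 * 33.4 = 6536.38 m^2
Step 2 — Cwp = 4528.8 / 6536.38 ≈ 0.69286 (5 s.f.)

0.69286


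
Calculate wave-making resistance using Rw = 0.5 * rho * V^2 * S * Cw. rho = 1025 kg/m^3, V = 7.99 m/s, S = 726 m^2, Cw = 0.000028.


Formula: Rw = 0.5 * rho * V^2 * S * Cw
Step 1 — V^2 = 7.99^2 = 63.8401
Step 2 — 0.5 * rho * V^2 = 0.5 * 1025 * 63.8401 = 32718.05125
Step 3 — Rw = 32718.05125 * 726 * 0.000028 ≈ 665.09 N (5 s.f.)

665.09 N


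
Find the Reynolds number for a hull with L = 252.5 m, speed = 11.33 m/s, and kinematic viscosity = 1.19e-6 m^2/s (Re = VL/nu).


Formula: Re = V * L / nu
Step 1 — V * L = 11.33 * 252.5 = 2860.825 m^2/s
Step 2 — Re = 2860.825 / 1.19e-6 = 2.40e+09

2.40e+09


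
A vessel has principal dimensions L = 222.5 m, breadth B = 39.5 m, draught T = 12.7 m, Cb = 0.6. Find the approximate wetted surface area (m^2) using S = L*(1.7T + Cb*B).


Formula: S = 1.7*L*T + V/T with V = Cb*L*B*T, i.e. S = L * (1.7*T + Cb*B)
Step 1 — 1.7*T = 1.7 * 12.7 = 21.59 m
Step 2 — Cb*B = 0.6 * 39.5 = 23.7 m
Step 3 — 1.7*T + Cb*B = 21.59 + 23.7 = 45.29 m
Step 4 — S = 222.5 * 45.29 ≈ 10077 m^2 (5 s.f.)

10077 m^2


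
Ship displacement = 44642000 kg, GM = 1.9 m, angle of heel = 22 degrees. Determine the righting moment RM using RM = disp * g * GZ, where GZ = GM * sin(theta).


Formula: GZ = GM * sin(theta); RM = disp * g * GZ
Step 1 — GZ = 1.9 * sin(22°) = 1.9 * 0.374607 = 0.711753 m
Step 2 — RM = 44642000 * 9.81 * 0.711753 ≈ 311700000 N·m (5 s.f.)

311700000 N·m


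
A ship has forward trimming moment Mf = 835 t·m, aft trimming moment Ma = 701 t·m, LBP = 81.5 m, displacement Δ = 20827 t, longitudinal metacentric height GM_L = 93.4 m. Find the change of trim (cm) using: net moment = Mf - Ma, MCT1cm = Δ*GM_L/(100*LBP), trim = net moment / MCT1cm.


Formula: net trimming moment = Mf - Ma; MCT1cm = Δ*GM_L/(100*LBP); trim = net moment / MCT1cm
Step 1 — net trimming moment = 835 - 701 = 134 t·m
Step 2 — MCT1cm = 20827 * 93.4 / (100 * 81.5) = 238.68 t·m/cm
Step 3 — trim = 134 / 238.68 ≈ 0.56142 cm (5 s.f.)

0.56142 cm


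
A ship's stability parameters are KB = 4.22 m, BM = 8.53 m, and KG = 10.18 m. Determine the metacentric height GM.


Formula: GM = KB + BM - KG
Step 1 — KM = KB + BM = 4.22 + 8.53 = 12.75 m
Step 2 — GM = KM - KG = 12.75 - 10.18 = 2.57 m

2.57 m


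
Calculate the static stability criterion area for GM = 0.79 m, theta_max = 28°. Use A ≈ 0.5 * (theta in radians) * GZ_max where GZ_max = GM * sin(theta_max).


Formula: GZ_max = GM * sin(theta); Area = 0.5 * theta_rad * GZ_max
Step 1 — GZ_max = 0.79 * sin(28°) = 0.79 * 0.469472 = 0.370883 m
Step 2 — theta_rad = 28 * pi/180 = 0.488692 rad
Step 3 — Area = 0.5 * 0.488692 * 0.370883 ≈ 0.090624 m·rad (5 s.f.)

0.090624 m·rad


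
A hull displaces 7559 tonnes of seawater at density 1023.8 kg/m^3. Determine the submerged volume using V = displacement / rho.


Formula: V = mass / rho
Step 1 — convert tonnes to kg: 7559 t * 1000 = 7559000 kg
Step 2 — V = 7559000 / 1023.8 ≈ 7383.3 m^3 (5 s.f.)

7383.3 m^3


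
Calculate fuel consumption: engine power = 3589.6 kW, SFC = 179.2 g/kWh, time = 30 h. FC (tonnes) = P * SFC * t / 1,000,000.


Formula: FC (tonnes) = P * SFC * t / 1,000,000
Step 1 — P * SFC * t = 3589.6 * 179.2 * 30 = 19297689.6 g
Step 2 — FC (tonnes) = 19297689.6 / 1,000,000 ≈ 19.298 tonnes (5 s.f.)

19.298 tonnes


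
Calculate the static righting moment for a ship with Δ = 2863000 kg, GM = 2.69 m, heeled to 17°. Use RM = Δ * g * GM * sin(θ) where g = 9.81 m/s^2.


Formula: GZ = GM * sin(theta); RM = disp * g * GZ
Step 1 — GZ = 2.69 * sin(17°) = 2.69 * 0.292372 = 0.786481 m
Step 2 — RM = 2863000 * 9.81 * 0.786481 ≈ 22089000 N·m (5 s.f.)

22089000 N·m


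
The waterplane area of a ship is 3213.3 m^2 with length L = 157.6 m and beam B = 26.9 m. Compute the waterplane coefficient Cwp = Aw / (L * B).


Formula: Cwp = Aw / (L * B)
Step 1 — L * B = 157.6 * 26.9 = 4239.44 m^2
Step 2 — Cwp = 3213.3 / 4239.44 ≈ 0.75795 (5 s.f.)

0.75795


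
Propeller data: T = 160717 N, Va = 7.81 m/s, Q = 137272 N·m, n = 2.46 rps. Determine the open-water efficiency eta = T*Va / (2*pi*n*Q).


Formula: eta = T * Va / (2 * pi * n * Q)
Step 1 — numerator = T * Va = 160717 * 7.81 = 1255199.77
Step 2 — 2 * pi * n = 2 * pi * 2.46 = 15.456636
Step 3 — denominator = 15.456636 * 137272 = 2121763.34
Step 4 — eta = 1255199.77 / 2121763.34 ≈ 0.59158 (5 s.f.)

0.59158


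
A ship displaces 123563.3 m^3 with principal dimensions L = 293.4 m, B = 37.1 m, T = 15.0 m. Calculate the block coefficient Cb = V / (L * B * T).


Formula: Cb = V / (L * B * T)
Step 1 — L * B * T = 293.4 * 37.1 * 15.0 = 163277.1 m^3
Step 2 — Cb = 123563.3 / 163277.1 ≈ 0.75677 (5 s.f.)

0.75677


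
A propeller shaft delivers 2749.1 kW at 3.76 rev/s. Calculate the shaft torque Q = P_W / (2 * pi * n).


Formula: Q = P_W / (2 * pi * n)
Step 1 — P_W = 2749.1 kW * 1000 = 2749100.0 W
Step 2 — 2 * pi * n = 2 * pi * 3.76 = 23.624777
Step 3 — Q = 2749100.0 / 23.624777 ≈ 116370 N·m (5 s.f.)

116370 N·m


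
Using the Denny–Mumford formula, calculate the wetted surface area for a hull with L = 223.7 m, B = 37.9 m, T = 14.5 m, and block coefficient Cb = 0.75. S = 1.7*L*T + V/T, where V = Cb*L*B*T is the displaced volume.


Formula: S = 1.7*L*T + V/T with V = Cb*L*B*T, i.e. S = L * (1.7*T + Cb*B)
Step 1 — 1.7*T = 1.7 * 14.5 = 24.65 m
Step 2 — Cb*B = 0.75 * 37.9 = 28.425 m
Step 3 — 1.7*T + Cb*B = 24.65 + 28.425 = 53.075 m
Step 4 — S = 223.7 * 53.075 ≈ 11873 m^2 (5 s.f.)

11873 m^2


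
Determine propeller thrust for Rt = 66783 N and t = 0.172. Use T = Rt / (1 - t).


Formula: T = Rt / (1 - t)
Step 1 — (1 - t) = 1 - 0.172 = 0.828
Step 2 — T = 66783 / 0.828 ≈ 80656 N (5 s.f.)

80656 N


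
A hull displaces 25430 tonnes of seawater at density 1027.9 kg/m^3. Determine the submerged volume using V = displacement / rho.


Formula: V = mass / rho
Step 1 — convert tonnes to kg: 25430 t * 1000 = 25430000 kg
Step 2 — V = 25430000 / 1027.9 ≈ 24740 m^3 (5 s.f.)

24740 m^3
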